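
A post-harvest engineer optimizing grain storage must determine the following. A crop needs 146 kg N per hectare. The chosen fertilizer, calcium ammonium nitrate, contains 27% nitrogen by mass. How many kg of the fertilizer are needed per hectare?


Rate = N_required / (N_content / 100)
     = 146 / (27 / 100)
     = 146 / 0.27
     = 540.74 kg/ha


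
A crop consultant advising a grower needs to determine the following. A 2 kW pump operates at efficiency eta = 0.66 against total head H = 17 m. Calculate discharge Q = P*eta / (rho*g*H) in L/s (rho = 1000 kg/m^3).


Q = (P * 1000 * eta) / (rho * g * H)
  = (2 * 1000 * 0.66) / (1000 * 9.81 * 17)
  = 1320 / 166770
  = 0.00792 m^3/s = 7.92 L/s


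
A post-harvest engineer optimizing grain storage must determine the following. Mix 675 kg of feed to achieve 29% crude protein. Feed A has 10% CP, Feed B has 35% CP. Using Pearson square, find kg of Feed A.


parts_A = CP_b - target = 35 - 29 = 6
parts_B = target - CP_a = 29 - 10 = 19
total_parts = 6 + 19 = 25
Feed A = 675 * 6 / 25 = 162 kg
Feed B = 675 * 19 / 25 = 513 kg

162 kg


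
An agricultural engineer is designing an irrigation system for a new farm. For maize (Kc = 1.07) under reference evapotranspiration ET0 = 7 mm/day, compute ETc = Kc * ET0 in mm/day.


ETc = Kc * ET0
    = 1.07 * 7
    = 7.49 mm/day


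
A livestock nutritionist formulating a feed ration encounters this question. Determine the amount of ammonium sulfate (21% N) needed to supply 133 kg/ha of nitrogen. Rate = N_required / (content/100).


Rate = N_required / (N_content / 100)
     = 133 / (21 / 100)
     = 133 / 0.21
     = 633.33 kg/ha


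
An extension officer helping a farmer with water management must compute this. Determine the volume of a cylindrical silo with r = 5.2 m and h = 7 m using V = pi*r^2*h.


V = pi * r^2 * h
  = pi * 5.2^2 * 7
  = pi * 27.04 * 7
  = 594.64 m^3


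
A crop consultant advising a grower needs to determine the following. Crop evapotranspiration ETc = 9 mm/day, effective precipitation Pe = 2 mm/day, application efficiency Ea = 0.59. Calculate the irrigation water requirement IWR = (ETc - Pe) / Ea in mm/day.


IWR = (ETc - Pe) / Ea
    = (9 - 2) / 0.59
    = 7 / 0.59
    = 11.86 mm/day


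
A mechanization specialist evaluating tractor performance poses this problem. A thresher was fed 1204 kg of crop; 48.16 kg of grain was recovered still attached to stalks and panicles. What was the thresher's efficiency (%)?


eta = (total - unthreshed) / total * 100
    = (1204 - 48.16) / 1204 * 100
    = 1155.84 / 1204 * 100
    = 96%


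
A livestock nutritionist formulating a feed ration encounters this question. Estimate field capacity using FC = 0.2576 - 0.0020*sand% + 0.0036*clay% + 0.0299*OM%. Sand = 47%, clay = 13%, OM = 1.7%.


FC = 0.2576 - 0.0020*47 + 0.0036*13 + 0.0299*1.7
   = 0.2576 - 0.0940 + 0.0468 + 0.0508
   = 0.2612


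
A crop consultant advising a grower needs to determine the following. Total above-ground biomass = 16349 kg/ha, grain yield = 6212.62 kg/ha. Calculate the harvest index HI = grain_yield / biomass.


HI = grain_yield / biomass
   = 6212.62 / 16349
   = 0.38


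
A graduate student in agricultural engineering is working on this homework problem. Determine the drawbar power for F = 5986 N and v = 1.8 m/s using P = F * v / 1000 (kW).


P = F * v / 1000
  = 5986 * 1.8 / 1000
  = 10774.80 / 1000
  = 10.77 kW


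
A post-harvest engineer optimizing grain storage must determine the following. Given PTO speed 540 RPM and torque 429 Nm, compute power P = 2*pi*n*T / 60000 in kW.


P = 2*pi*n*T / 60000
  = 2*pi * 540 * 429 / 60000
  = 1455562.71 / 60000
  = 24.26 kW


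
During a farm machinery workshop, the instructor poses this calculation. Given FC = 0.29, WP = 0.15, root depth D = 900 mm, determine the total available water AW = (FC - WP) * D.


AW = (FC - WP) * D
   = (0.29 - 0.15) * 900
   = 0.14 * 900
   = 126 mm


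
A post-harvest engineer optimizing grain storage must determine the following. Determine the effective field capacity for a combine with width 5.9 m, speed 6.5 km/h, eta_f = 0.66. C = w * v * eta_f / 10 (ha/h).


C = w * v * eta_f / 10
  = 5.9 * 6.5 * 0.66 / 10
  = 25.31 / 10
  = 2.53 ha/h


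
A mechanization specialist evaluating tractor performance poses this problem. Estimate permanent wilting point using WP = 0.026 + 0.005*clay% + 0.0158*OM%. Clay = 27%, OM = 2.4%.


WP = 0.026 + 0.005*27 + 0.0158*2.4
   = 0.026 + 0.1350 + 0.0379
   = 0.1989


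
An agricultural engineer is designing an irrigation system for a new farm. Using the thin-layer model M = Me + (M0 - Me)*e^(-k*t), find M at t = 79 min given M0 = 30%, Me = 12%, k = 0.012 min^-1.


M = Me + (M0 - Me) * e^(-k*t)
  = 12 + (30 - 12) * e^(-0.012*79)
  = 12 + 18 * e^(-0.948)
  = 12 + 18 * 0.38752
  = 12 + 6.9753
  = 18.98%


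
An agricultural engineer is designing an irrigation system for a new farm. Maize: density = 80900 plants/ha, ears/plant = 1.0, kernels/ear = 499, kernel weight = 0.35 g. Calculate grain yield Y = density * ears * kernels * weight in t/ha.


Y = density * ears * kernels * kw
  = 80900 * 1.0 * 499 * 0.35 g/ha
  = 14129185 g/ha
  = 14129.19 kg/ha = 14.13 t/ha


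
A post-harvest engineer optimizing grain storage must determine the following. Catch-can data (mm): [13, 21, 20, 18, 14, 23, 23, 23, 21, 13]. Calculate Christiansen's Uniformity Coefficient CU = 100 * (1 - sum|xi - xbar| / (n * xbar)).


xbar = 189 / 10 = 18.900
sum|xi - xbar| = 35.200
CU = 100 * (1 - 35.200 / (10 * 18.900))
   = 100 * (1 - 0.1862)
   = 81.38%


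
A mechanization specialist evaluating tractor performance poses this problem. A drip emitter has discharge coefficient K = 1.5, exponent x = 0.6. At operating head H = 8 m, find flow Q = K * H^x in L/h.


Q = K * H^x
  = 1.5 * 8^0.6
  = 1.5 * 3.4822
  = 5.22 L/h


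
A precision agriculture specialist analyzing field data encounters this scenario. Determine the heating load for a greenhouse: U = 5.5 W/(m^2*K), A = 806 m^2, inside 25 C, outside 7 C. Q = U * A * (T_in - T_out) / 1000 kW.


dT = 25 - (7) = 18 K
Q = U * A * dT
  = 5.5 * 806 * 18
  = 79794 W = 79.79 kW


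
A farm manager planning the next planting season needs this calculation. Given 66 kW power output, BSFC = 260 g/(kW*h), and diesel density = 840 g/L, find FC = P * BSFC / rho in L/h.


FC = P * BSFC / rho_fuel
   = 66 * 260 / 840
   = 17160 / 840
   = 20.43 L/h


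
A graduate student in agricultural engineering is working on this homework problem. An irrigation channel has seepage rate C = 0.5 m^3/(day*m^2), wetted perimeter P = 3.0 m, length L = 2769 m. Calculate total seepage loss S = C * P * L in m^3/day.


S = C * P * L
  = 0.5 * 3.0 * 2769
  = 4153.50 m^3/day


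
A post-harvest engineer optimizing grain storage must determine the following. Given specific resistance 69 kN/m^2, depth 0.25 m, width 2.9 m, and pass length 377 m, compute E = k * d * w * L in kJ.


E = k * d * w * L
  = 69 * 0.25 * 2.9 * 377
  = 18859.43 kJ


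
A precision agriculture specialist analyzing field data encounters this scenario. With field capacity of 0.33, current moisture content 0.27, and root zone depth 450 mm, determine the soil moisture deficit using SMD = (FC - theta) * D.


SMD = (FC - theta) * D
    = (0.33 - 0.27) * 450
    = 0.060 * 450
    = 27 mm


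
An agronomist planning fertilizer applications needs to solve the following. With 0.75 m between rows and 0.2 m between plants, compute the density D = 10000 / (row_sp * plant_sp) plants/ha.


D = 10000 / (row_sp * plant_sp)
  = 10000 / (0.75 * 0.2)
  = 10000 / 0.1500
  = 66666.67 plants/ha


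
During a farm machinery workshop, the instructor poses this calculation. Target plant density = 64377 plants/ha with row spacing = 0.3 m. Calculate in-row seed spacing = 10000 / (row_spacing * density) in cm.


spacing = 10000 / (row_sp * density)
        = 10000 / (0.3 * 64377)
        = 10000 / 19313.10
        = 0.51778 m = 51.78 cm


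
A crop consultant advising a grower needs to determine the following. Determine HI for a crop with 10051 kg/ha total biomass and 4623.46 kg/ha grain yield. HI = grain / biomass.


HI = grain_yield / biomass
   = 4623.46 / 10051
   = 0.46


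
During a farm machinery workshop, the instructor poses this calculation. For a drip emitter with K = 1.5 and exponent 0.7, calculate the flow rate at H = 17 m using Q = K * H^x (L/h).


Q = K * H^x
  = 1.5 * 17^0.7
  = 1.5 * 7.2663
  = 10.90 L/h


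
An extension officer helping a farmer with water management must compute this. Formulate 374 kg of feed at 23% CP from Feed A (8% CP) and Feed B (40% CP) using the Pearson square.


parts_A = CP_b - target = 40 - 23 = 17
parts_B = target - CP_a = 23 - 8 = 15
total_parts = 17 + 15 = 32
Feed A = 374 * 17 / 32 = 198.69 kg
Feed B = 374 * 15 / 32 = 175.31 kg

198.69 kg


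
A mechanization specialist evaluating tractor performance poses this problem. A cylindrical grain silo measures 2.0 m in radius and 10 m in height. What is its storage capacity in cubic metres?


V = pi * r^2 * h
  = pi * 2.0^2 * 10
  = pi * 4 * 10
  = 125.66 m^3


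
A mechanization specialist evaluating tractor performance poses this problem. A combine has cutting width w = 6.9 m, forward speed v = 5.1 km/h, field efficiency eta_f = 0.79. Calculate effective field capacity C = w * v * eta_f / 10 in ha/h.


C = w * v * eta_f / 10
  = 6.9 * 5.1 * 0.79 / 10
  = 27.80 / 10
  = 2.78 ha/h


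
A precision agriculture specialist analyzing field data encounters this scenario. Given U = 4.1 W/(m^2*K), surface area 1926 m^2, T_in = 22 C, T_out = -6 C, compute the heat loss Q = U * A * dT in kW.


dT = 22 - (-6) = 28 K
Q = U * A * dT
  = 4.1 * 1926 * 28
  = 221104.80 W = 221.10 kW


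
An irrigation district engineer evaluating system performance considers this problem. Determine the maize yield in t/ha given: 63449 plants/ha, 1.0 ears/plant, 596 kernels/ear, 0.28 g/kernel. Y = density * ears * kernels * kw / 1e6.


Y = density * ears * kernels * kw
  = 63449 * 1.0 * 596 * 0.28 g/ha
  = 10588369.12 g/ha
  = 10588.37 kg/ha = 10.59 t/ha


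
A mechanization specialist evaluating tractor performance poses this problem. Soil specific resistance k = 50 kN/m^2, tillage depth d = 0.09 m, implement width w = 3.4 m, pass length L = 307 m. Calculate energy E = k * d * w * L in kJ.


E = k * d * w * L
  = 50 * 0.09 * 3.4 * 307
  = 4697.10 kJ


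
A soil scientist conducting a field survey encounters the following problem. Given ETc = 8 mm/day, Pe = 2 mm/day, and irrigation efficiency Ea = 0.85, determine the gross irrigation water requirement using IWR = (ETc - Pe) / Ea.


IWR = (ETc - Pe) / Ea
    = (8 - 2) / 0.85
    = 6 / 0.85
    = 7.06 mm/day


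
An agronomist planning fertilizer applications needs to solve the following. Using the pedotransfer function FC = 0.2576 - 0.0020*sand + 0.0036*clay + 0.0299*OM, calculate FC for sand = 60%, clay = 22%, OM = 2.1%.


FC = 0.2576 - 0.0020*60 + 0.0036*22 + 0.0299*2.1
   = 0.2576 - 0.1200 + 0.0792 + 0.0628
   = 0.2796


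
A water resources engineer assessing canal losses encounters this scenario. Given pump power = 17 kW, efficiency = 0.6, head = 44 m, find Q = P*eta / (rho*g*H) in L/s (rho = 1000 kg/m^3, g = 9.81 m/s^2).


Q = (P * 1000 * eta) / (rho * g * H)
  = (17 * 1000 * 0.6) / (1000 * 9.81 * 44)
  = 10200 / 431640
  = 0.02363 m^3/s = 23.63 L/s


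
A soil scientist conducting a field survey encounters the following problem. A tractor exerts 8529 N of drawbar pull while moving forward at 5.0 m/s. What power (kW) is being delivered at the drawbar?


P = F * v / 1000
  = 8529 * 5.0 / 1000
  = 42645 / 1000
  = 42.65 kW


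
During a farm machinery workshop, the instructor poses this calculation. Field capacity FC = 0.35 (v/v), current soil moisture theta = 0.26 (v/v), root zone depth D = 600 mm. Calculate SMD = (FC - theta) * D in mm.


SMD = (FC - theta) * D
    = (0.35 - 0.26) * 600
    = 0.090 * 600
    = 54 mm


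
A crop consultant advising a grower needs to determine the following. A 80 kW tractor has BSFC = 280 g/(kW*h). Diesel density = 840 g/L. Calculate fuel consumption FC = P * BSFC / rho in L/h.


FC = P * BSFC / rho_fuel
   = 80 * 280 / 840
   = 22400 / 840
   = 26.67 L/h


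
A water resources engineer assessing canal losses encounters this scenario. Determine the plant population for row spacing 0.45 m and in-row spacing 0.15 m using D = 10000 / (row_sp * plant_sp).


D = 10000 / (row_sp * plant_sp)
  = 10000 / (0.45 * 0.15)
  = 10000 / 0.0675
  = 148148.15 plants/ha


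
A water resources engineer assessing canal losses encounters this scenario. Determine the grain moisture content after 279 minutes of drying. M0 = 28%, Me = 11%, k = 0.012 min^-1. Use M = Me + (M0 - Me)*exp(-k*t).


M = Me + (M0 - Me) * e^(-k*t)
  = 11 + (28 - 11) * e^(-0.012*279)
  = 11 + 17 * e^(-3.348)
  = 11 + 17 * 0.03515
  = 11 + 0.5976
  = 11.60%


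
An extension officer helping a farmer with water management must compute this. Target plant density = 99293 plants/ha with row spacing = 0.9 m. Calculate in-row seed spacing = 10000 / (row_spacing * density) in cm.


spacing = 10000 / (row_sp * density)
        = 10000 / (0.9 * 99293)
        = 10000 / 89363.70
        = 0.11190 m = 11.19 cm


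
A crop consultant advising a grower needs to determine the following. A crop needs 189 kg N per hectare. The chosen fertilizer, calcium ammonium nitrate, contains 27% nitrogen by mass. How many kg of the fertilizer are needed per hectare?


Rate = N_required / (N_content / 100)
     = 189 / (27 / 100)
     = 189 / 0.27
     = 700 kg/ha


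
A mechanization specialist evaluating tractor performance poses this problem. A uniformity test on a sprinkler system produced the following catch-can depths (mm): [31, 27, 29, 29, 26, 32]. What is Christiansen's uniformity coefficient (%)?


xbar = 174 / 6 = 29
sum|xi - xbar| = 10
CU = 100 * (1 - 10 / (6 * 29))
   = 100 * (1 - 0.0575)
   = 94.25%


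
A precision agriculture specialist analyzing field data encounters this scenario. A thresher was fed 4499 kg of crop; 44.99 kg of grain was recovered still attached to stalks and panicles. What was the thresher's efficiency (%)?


eta = (total - unthreshed) / total * 100
    = (4499 - 44.99) / 4499 * 100
    = 4454.01 / 4499 * 100
    = 99%


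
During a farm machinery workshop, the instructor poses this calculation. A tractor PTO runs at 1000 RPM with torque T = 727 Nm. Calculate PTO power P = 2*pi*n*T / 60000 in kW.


P = 2*pi*n*T / 60000
  = 2*pi * 1000 * 727 / 60000
  = 4567875.72 / 60000
  = 76.13 kW


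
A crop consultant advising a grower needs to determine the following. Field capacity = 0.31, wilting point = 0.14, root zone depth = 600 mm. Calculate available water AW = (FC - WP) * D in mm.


AW = (FC - WP) * D
   = (0.31 - 0.14) * 600
   = 0.17 * 600
   = 102 mm


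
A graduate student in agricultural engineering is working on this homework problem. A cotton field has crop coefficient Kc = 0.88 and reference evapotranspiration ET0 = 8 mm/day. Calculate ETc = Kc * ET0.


ETc = Kc * ET0
    = 0.88 * 8
    = 7.04 mm/day


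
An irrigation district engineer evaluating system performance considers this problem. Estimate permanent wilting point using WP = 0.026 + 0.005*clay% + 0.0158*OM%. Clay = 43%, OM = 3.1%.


WP = 0.026 + 0.005*43 + 0.0158*3.1
   = 0.026 + 0.2150 + 0.0490
   = 0.2900


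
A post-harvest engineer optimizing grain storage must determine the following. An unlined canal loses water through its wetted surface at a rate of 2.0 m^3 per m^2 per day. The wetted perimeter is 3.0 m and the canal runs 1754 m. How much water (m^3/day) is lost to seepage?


S = C * P * L
  = 2.0 * 3.0 * 1754
  = 10524 m^3/day


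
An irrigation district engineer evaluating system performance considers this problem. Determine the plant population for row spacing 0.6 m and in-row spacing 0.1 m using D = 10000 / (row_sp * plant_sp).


D = 10000 / (row_sp * plant_sp)
  = 10000 / (0.6 * 0.1)
  = 10000 / 0.0600
  = 166666.67 plants/ha


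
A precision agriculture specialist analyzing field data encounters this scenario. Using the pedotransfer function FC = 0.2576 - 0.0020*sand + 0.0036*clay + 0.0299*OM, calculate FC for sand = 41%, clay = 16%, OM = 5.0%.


FC = 0.2576 - 0.0020*41 + 0.0036*16 + 0.0299*5.0
   = 0.2576 - 0.0820 + 0.0576 + 0.1495
   = 0.3827


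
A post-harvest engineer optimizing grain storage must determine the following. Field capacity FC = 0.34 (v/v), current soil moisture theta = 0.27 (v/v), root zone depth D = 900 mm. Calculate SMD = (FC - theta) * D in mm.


SMD = (FC - theta) * D
    = (0.34 - 0.27) * 900
    = 0.070 * 900
    = 63 mm


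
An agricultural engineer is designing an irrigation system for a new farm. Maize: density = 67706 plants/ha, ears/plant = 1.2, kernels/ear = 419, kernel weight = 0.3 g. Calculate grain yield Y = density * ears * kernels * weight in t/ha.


Y = density * ears * kernels * kw
  = 67706 * 1.2 * 419 * 0.3 g/ha
  = 10212773.04 g/ha
  = 10212.77 kg/ha = 10.21 t/ha


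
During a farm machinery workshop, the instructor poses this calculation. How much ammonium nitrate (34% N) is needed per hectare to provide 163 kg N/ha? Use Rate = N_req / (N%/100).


Rate = N_required / (N_content / 100)
     = 163 / (34 / 100)
     = 163 / 0.34
     = 479.41 kg/ha


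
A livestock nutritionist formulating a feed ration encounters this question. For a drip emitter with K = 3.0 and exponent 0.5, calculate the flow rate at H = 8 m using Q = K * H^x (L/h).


Q = K * H^x
  = 3.0 * 8^0.5
  = 3.0 * 2.8284
  = 8.49 L/h


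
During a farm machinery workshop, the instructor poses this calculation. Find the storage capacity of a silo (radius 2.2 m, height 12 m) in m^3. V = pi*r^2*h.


V = pi * r^2 * h
  = pi * 2.2^2 * 12
  = pi * 4.84 * 12
  = 182.46 m^3


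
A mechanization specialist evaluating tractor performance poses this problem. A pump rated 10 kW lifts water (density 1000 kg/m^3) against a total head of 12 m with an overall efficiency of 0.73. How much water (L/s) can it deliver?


Q = (P * 1000 * eta) / (rho * g * H)
  = (10 * 1000 * 0.73) / (1000 * 9.81 * 12)
  = 7300 / 117720
  = 0.06201 m^3/s = 62.01 L/s


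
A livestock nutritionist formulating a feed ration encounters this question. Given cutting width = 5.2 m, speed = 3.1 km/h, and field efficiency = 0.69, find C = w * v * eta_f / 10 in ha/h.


C = w * v * eta_f / 10
  = 5.2 * 3.1 * 0.69 / 10
  = 11.12 / 10
  = 1.11 ha/h


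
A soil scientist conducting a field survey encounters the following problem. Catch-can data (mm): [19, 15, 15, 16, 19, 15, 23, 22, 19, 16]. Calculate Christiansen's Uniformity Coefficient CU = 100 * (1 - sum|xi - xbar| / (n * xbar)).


xbar = 179 / 10 = 17.900
sum|xi - xbar| = 25
CU = 100 * (1 - 25 / (10 * 17.900))
   = 100 * (1 - 0.1397)
   = 86.03%


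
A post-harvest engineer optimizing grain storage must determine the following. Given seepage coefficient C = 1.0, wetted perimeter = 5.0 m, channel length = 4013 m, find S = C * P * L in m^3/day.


S = C * P * L
  = 1.0 * 5.0 * 4013
  = 20065 m^3/day


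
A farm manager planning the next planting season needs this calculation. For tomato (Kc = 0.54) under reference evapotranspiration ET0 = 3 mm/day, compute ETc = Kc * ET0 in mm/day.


ETc = Kc * ET0
    = 0.54 * 3
    = 1.62 mm/day


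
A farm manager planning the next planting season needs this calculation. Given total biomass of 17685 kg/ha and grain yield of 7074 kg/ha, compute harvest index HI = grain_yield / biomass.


HI = grain_yield / biomass
   = 7074 / 17685
   = 0.40


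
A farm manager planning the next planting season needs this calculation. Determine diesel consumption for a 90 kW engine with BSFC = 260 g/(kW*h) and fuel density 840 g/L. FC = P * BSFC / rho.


FC = P * BSFC / rho_fuel
   = 90 * 260 / 840
   = 23400 / 840
   = 27.86 L/h


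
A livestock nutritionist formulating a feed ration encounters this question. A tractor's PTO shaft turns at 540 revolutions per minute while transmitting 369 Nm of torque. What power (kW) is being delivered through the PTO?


P = 2*pi*n*T / 60000
  = 2*pi * 540 * 369 / 60000
  = 1251987.50 / 60000
  = 20.87 kW


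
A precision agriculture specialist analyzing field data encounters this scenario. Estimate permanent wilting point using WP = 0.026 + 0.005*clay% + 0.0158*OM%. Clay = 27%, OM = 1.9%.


WP = 0.026 + 0.005*27 + 0.0158*1.9
   = 0.026 + 0.1350 + 0.0300
   = 0.1910


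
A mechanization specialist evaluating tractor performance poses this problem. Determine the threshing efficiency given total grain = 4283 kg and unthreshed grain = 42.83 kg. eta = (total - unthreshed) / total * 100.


eta = (total - unthreshed) / total * 100
    = (4283 - 42.83) / 4283 * 100
    = 4240.17 / 4283 * 100
    = 99%


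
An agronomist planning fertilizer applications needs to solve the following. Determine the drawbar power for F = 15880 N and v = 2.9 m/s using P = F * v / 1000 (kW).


P = F * v / 1000
  = 15880 * 2.9 / 1000
  = 46052 / 1000
  = 46.05 kW


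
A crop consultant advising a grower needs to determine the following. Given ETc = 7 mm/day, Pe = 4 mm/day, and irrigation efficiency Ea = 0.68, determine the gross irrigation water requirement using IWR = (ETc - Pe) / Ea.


IWR = (ETc - Pe) / Ea
    = (7 - 4) / 0.68
    = 3 / 0.68
    = 4.41 mm/day


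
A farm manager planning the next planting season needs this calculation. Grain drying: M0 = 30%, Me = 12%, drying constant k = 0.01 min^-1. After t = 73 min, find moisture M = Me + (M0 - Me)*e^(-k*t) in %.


M = Me + (M0 - Me) * e^(-k*t)
  = 12 + (30 - 12) * e^(-0.01*73)
  = 12 + 18 * e^(-0.730)
  = 12 + 18 * 0.48191
  = 12 + 8.6744
  = 20.67%


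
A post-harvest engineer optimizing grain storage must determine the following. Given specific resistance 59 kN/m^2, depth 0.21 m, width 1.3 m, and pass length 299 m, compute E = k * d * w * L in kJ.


E = k * d * w * L
  = 59 * 0.21 * 1.3 * 299
  = 4815.99 kJ


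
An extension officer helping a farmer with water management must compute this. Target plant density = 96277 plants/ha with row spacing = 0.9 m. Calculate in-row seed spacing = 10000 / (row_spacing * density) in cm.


spacing = 10000 / (row_sp * density)
        = 10000 / (0.9 * 96277)
        = 10000 / 86649.30
        = 0.11541 m = 11.54 cm


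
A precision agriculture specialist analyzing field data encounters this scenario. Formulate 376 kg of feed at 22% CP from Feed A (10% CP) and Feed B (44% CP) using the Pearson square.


parts_A = CP_b - target = 44 - 22 = 22
parts_B = target - CP_a = 22 - 10 = 12
total_parts = 22 + 12 = 34
Feed A = 376 * 22 / 34 = 243.29 kg
Feed B = 376 * 12 / 34 = 132.71 kg

243.29 kg


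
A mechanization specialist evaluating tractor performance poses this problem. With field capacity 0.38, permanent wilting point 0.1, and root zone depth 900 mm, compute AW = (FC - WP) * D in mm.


AW = (FC - WP) * D
   = (0.38 - 0.1) * 900
   = 0.28 * 900
   = 252 mm


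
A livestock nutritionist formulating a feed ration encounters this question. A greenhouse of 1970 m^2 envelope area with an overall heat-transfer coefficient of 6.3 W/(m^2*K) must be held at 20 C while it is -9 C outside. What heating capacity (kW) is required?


dT = 20 - (-9) = 29 K
Q = U * A * dT
  = 6.3 * 1970 * 29
  = 359919 W = 359.92 kW


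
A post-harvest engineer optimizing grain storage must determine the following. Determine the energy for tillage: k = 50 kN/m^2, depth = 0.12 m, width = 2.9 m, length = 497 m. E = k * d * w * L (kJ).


E = k * d * w * L
  = 50 * 0.12 * 2.9 * 497
  = 8647.80 kJ


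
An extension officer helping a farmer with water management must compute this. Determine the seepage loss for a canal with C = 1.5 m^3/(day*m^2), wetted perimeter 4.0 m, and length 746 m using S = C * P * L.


S = C * P * L
  = 1.5 * 4.0 * 746
  = 4476 m^3/day


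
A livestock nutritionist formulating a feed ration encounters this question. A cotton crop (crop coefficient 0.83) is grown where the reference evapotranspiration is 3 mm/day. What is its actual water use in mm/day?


ETc = Kc * ET0
    = 0.83 * 3
    = 2.49 mm/day


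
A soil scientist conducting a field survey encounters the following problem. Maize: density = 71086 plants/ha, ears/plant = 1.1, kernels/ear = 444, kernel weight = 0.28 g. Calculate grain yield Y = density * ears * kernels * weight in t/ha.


Y = density * ears * kernels * kw
  = 71086 * 1.1 * 444 * 0.28 g/ha
  = 9721152.67 g/ha
  = 9721.15 kg/ha = 9.72 t/ha


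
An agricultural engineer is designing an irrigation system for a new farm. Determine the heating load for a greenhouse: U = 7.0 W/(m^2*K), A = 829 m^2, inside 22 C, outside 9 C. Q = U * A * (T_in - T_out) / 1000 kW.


dT = 22 - (9) = 13 K
Q = U * A * dT
  = 7.0 * 829 * 13
  = 75439 W = 75.44 kW


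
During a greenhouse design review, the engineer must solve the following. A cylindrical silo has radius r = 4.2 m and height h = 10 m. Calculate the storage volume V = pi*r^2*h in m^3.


V = pi * r^2 * h
  = pi * 4.2^2 * 10
  = pi * 17.64 * 10
  = 554.18 m^3


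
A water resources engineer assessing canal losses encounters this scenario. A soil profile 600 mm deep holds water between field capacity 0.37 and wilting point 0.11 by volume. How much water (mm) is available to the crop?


AW = (FC - WP) * D
   = (0.37 - 0.11) * 600
   = 0.26 * 600
   = 156 mm


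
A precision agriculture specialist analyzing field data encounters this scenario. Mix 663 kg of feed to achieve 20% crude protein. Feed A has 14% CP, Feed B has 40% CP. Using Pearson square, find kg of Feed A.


parts_A = CP_b - target = 40 - 20 = 20
parts_B = target - CP_a = 20 - 14 = 6
total_parts = 20 + 6 = 26
Feed A = 663 * 20 / 26 = 510 kg
Feed B = 663 * 6 / 26 = 153 kg

510 kg


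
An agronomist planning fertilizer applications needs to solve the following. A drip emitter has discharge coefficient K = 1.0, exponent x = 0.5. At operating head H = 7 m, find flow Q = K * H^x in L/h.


Q = K * H^x
  = 1.0 * 7^0.5
  = 1.0 * 2.6458
  = 2.65 L/h


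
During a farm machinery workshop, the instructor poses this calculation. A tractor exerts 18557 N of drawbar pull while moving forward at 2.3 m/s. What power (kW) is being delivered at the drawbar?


P = F * v / 1000
  = 18557 * 2.3 / 1000
  = 42681.10 / 1000
  = 42.68 kW


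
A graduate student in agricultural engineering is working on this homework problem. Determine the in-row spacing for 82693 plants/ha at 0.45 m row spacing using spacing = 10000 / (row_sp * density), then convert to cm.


spacing = 10000 / (row_sp * density)
        = 10000 / (0.45 * 82693)
        = 10000 / 37211.85
        = 0.26873 m = 26.87 cm


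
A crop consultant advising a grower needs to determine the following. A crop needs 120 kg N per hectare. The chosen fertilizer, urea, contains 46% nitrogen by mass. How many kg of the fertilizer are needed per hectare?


Rate = N_required / (N_content / 100)
     = 120 / (46 / 100)
     = 120 / 0.46
     = 260.87 kg/ha


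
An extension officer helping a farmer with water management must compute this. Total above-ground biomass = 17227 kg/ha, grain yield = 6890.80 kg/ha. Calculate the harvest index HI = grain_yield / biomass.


HI = grain_yield / biomass
   = 6890.80 / 17227
   = 0.40


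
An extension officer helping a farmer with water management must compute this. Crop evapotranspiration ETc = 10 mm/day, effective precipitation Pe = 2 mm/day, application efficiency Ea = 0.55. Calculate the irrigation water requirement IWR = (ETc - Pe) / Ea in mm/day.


IWR = (ETc - Pe) / Ea
    = (10 - 2) / 0.55
    = 8 / 0.55
    = 14.55 mm/day


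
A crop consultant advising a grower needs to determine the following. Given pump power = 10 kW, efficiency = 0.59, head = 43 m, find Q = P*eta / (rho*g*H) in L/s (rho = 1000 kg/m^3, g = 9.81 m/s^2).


Q = (P * 1000 * eta) / (rho * g * H)
  = (10 * 1000 * 0.59) / (1000 * 9.81 * 43)
  = 5900 / 421830
  = 0.01399 m^3/s = 13.99 L/s


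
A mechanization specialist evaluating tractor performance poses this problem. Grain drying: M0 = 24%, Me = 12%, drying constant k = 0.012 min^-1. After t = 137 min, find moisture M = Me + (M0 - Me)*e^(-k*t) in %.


M = Me + (M0 - Me) * e^(-k*t)
  = 12 + (24 - 12) * e^(-0.012*137)
  = 12 + 12 * e^(-1.644)
  = 12 + 12 * 0.19321
  = 12 + 2.3185
  = 14.32%


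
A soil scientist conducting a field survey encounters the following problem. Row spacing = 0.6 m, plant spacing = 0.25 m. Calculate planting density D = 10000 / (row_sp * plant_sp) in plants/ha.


D = 10000 / (row_sp * plant_sp)
  = 10000 / (0.6 * 0.25)
  = 10000 / 0.1500
  = 66666.67 plants/ha


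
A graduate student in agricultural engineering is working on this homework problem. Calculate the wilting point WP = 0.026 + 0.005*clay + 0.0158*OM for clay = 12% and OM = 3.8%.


WP = 0.026 + 0.005*12 + 0.0158*3.8
   = 0.026 + 0.0600 + 0.0600
   = 0.1460


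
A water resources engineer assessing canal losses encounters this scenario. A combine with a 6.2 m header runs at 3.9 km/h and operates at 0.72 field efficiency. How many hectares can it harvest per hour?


C = w * v * eta_f / 10
  = 6.2 * 3.9 * 0.72 / 10
  = 17.41 / 10
  = 1.74 ha/h


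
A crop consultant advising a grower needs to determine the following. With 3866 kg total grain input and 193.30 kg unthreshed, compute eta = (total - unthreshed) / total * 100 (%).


eta = (total - unthreshed) / total * 100
    = (3866 - 193.30) / 3866 * 100
    = 3672.70 / 3866 * 100
    = 95%


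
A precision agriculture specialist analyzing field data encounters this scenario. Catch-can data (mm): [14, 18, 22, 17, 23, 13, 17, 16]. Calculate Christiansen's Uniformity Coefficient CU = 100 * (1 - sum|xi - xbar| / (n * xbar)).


xbar = 140 / 8 = 17.500
sum|xi - xbar| = 21
CU = 100 * (1 - 21 / (8 * 17.500))
   = 100 * (1 - 0.1500)
   = 85%


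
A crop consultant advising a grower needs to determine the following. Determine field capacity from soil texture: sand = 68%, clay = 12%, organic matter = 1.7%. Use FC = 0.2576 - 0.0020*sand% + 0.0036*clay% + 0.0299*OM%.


FC = 0.2576 - 0.0020*68 + 0.0036*12 + 0.0299*1.7
   = 0.2576 - 0.1360 + 0.0432 + 0.0508
   = 0.2156


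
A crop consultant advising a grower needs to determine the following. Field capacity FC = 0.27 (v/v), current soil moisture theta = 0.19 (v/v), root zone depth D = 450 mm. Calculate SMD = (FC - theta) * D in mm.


SMD = (FC - theta) * D
    = (0.27 - 0.19) * 450
    = 0.080 * 450
    = 36 mm


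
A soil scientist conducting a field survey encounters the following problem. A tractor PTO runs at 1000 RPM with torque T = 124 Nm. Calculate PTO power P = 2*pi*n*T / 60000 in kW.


P = 2*pi*n*T / 60000
  = 2*pi * 1000 * 124 / 60000
  = 779114.98 / 60000
  = 12.99 kW


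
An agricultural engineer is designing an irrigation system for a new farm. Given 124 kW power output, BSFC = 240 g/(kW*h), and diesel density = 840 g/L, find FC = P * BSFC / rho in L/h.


FC = P * BSFC / rho_fuel
   = 124 * 240 / 840
   = 29760 / 840
   = 35.43 L/h


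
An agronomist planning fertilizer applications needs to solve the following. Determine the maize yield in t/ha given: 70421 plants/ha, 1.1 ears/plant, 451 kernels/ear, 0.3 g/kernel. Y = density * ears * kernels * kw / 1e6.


Y = density * ears * kernels * kw
  = 70421 * 1.1 * 451 * 0.3 g/ha
  = 10480757.43 g/ha
  = 10480.76 kg/ha = 10.48 t/ha


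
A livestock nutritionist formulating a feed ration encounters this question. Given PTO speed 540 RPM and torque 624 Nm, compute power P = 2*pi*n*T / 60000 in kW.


P = 2*pi*n*T / 60000
  = 2*pi * 540 * 624 / 60000
  = 2117182.12 / 60000
  = 35.29 kW


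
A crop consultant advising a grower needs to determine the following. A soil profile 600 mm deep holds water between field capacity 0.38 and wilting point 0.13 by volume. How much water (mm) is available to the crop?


AW = (FC - WP) * D
   = (0.38 - 0.13) * 600
   = 0.25 * 600
   = 150 mm


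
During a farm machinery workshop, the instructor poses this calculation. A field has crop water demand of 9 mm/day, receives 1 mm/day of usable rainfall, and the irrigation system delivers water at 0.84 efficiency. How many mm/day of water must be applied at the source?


IWR = (ETc - Pe) / Ea
    = (9 - 1) / 0.84
    = 8 / 0.84
    = 9.52 mm/day


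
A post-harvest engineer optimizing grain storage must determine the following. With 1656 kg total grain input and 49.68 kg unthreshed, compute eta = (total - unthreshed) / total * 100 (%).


eta = (total - unthreshed) / total * 100
    = (1656 - 49.68) / 1656 * 100
    = 1606.32 / 1656 * 100
    = 97%


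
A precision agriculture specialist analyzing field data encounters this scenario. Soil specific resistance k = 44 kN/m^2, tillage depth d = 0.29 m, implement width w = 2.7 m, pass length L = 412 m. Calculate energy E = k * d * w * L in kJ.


E = k * d * w * L
  = 44 * 0.29 * 2.7 * 412
  = 14194.22 kJ


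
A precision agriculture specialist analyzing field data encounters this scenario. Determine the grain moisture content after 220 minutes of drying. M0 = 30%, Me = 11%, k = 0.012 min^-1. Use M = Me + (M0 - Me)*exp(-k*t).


M = Me + (M0 - Me) * e^(-k*t)
  = 11 + (30 - 11) * e^(-0.012*220)
  = 11 + 19 * e^(-2.640)
  = 11 + 19 * 0.07136
  = 11 + 1.3559
  = 12.36%


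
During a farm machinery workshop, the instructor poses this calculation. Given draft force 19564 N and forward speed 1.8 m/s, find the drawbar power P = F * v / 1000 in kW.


P = F * v / 1000
  = 19564 * 1.8 / 1000
  = 35215.20 / 1000
  = 35.22 kW


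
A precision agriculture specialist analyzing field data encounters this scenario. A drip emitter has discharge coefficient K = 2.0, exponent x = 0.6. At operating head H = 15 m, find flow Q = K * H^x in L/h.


Q = K * H^x
  = 2.0 * 15^0.6
  = 2.0 * 5.0776
  = 10.16 L/h


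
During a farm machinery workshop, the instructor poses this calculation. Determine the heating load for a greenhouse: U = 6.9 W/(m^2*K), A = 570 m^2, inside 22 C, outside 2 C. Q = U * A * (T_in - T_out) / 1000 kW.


dT = 22 - (2) = 20 K
Q = U * A * dT
  = 6.9 * 570 * 20
  = 78660 W = 78.66 kW


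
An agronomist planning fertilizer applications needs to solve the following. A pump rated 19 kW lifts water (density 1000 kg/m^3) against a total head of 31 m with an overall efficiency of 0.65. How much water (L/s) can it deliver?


Q = (P * 1000 * eta) / (rho * g * H)
  = (19 * 1000 * 0.65) / (1000 * 9.81 * 31)
  = 12350 / 304110
  = 0.04061 m^3/s = 40.61 L/s


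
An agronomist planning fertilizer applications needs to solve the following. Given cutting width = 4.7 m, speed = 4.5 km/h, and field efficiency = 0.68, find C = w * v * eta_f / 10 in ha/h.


C = w * v * eta_f / 10
  = 4.7 * 4.5 * 0.68 / 10
  = 14.38 / 10
  = 1.44 ha/h


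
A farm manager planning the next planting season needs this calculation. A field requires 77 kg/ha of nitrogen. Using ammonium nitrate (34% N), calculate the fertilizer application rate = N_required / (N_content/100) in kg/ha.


Rate = N_required / (N_content / 100)
     = 77 / (34 / 100)
     = 77 / 0.34
     = 226.47 kg/ha


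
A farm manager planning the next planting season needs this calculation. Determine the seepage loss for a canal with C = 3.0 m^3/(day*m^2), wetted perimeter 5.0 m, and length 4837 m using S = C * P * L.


S = C * P * L
  = 3.0 * 5.0 * 4837
  = 72555 m^3/day


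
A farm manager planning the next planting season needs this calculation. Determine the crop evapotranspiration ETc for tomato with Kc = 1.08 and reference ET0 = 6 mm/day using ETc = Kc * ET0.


ETc = Kc * ET0
    = 1.08 * 6
    = 6.48 mm/day


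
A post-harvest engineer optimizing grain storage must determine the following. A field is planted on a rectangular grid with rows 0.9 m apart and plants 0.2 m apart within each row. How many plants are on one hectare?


D = 10000 / (row_sp * plant_sp)
  = 10000 / (0.9 * 0.2)
  = 10000 / 0.1800
  = 55555.56 plants/ha


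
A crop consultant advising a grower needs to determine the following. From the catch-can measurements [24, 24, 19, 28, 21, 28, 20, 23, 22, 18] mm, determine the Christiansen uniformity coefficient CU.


xbar = 227 / 10 = 22.700
sum|xi - xbar| = 27
CU = 100 * (1 - 27 / (10 * 22.700))
   = 100 * (1 - 0.1189)
   = 88.11%


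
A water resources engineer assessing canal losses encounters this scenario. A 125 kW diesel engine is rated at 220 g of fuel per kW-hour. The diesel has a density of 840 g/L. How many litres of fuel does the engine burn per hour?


FC = P * BSFC / rho_fuel
   = 125 * 220 / 840
   = 27500 / 840
   = 32.74 L/h


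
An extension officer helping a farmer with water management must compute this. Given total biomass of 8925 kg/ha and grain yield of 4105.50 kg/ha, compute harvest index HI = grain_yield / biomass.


HI = grain_yield / biomass
   = 4105.50 / 8925
   = 0.46


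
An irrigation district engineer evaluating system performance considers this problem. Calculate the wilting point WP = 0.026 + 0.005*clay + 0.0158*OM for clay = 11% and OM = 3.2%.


WP = 0.026 + 0.005*11 + 0.0158*3.2
   = 0.026 + 0.0550 + 0.0506
   = 0.1316


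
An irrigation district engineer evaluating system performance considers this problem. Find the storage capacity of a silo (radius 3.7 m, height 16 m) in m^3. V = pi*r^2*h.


V = pi * r^2 * h
  = pi * 3.7^2 * 16
  = pi * 13.69 * 16
  = 688.13 m^3


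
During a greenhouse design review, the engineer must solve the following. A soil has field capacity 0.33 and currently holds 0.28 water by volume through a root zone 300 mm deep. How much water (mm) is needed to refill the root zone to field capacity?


SMD = (FC - theta) * D
    = (0.33 - 0.28) * 300
    = 0.050 * 300
    = 15 mm


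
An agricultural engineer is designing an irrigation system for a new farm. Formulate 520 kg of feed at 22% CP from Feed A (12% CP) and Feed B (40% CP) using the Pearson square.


parts_A = CP_b - target = 40 - 22 = 18
parts_B = target - CP_a = 22 - 12 = 10
total_parts = 18 + 10 = 28
Feed A = 520 * 18 / 28 = 334.29 kg
Feed B = 520 * 10 / 28 = 185.71 kg

334.29 kg


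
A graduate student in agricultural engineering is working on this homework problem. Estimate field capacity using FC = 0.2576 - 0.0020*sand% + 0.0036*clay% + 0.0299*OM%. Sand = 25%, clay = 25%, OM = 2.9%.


FC = 0.2576 - 0.0020*25 + 0.0036*25 + 0.0299*2.9
   = 0.2576 - 0.0500 + 0.0900 + 0.0867
   = 0.3843


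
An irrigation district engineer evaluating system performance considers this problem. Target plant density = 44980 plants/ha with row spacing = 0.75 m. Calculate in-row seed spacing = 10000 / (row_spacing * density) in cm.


spacing = 10000 / (row_sp * density)
        = 10000 / (0.75 * 44980)
        = 10000 / 33735
        = 0.29643 m = 29.64 cm


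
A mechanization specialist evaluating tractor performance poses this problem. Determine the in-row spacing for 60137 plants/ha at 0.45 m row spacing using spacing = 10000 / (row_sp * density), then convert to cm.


spacing = 10000 / (row_sp * density)
        = 10000 / (0.45 * 60137)
        = 10000 / 27061.65
        = 0.36953 m = 36.95 cm


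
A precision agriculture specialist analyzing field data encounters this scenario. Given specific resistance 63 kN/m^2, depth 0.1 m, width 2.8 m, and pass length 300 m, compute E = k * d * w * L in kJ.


E = k * d * w * L
  = 63 * 0.1 * 2.8 * 300
  = 5292 kJ


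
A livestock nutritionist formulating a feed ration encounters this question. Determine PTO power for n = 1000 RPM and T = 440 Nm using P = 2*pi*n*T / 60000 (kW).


P = 2*pi*n*T / 60000
  = 2*pi * 1000 * 440 / 60000
  = 2764601.54 / 60000
  = 46.08 kW
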